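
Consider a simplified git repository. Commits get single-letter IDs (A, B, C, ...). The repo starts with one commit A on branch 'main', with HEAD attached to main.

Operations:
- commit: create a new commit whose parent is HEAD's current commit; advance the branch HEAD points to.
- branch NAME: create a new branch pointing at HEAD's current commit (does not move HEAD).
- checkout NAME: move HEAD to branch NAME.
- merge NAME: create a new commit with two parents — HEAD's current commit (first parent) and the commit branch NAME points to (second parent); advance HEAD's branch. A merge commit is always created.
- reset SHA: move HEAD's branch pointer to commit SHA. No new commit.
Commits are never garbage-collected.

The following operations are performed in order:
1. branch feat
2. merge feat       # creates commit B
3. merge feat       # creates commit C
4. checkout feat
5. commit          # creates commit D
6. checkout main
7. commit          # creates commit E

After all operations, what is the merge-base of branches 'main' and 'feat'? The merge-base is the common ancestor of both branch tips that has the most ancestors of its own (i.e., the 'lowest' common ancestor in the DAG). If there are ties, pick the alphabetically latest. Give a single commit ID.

Answer: A

Derivation:
After op 1 (branch): HEAD=main@A [feat=A main=A]
After op 2 (merge): HEAD=main@B [feat=A main=B]
After op 3 (merge): HEAD=main@C [feat=A main=C]
After op 4 (checkout): HEAD=feat@A [feat=A main=C]
After op 5 (commit): HEAD=feat@D [feat=D main=C]
After op 6 (checkout): HEAD=main@C [feat=D main=C]
After op 7 (commit): HEAD=main@E [feat=D main=E]
ancestors(main=E): ['A', 'B', 'C', 'E']
ancestors(feat=D): ['A', 'D']
common: ['A']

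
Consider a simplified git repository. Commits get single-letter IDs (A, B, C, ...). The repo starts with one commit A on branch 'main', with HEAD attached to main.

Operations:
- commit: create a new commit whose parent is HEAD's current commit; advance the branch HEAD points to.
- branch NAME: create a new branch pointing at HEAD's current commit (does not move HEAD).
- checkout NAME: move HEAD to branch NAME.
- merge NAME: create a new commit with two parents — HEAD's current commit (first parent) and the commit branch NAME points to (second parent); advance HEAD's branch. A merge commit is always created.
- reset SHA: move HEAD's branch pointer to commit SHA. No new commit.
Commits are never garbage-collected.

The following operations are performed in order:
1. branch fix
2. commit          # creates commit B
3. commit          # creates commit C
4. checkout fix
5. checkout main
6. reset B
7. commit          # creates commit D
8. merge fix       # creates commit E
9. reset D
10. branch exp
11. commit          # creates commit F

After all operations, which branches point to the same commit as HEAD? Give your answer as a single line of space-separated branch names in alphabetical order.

Answer: main

Derivation:
After op 1 (branch): HEAD=main@A [fix=A main=A]
After op 2 (commit): HEAD=main@B [fix=A main=B]
After op 3 (commit): HEAD=main@C [fix=A main=C]
After op 4 (checkout): HEAD=fix@A [fix=A main=C]
After op 5 (checkout): HEAD=main@C [fix=A main=C]
After op 6 (reset): HEAD=main@B [fix=A main=B]
After op 7 (commit): HEAD=main@D [fix=A main=D]
After op 8 (merge): HEAD=main@E [fix=A main=E]
After op 9 (reset): HEAD=main@D [fix=A main=D]
After op 10 (branch): HEAD=main@D [exp=D fix=A main=D]
After op 11 (commit): HEAD=main@F [exp=D fix=A main=F]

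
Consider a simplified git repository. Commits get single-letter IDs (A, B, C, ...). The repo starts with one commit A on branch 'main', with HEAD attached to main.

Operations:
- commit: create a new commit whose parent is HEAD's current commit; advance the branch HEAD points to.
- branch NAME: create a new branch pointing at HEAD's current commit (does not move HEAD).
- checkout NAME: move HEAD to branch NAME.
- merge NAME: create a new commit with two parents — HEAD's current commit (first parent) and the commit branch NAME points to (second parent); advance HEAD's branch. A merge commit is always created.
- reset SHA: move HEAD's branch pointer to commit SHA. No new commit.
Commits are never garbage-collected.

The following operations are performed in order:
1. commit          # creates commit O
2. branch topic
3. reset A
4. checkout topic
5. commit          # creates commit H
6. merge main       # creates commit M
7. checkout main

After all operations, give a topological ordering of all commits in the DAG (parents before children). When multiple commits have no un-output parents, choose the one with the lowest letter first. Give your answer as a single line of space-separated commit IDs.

After op 1 (commit): HEAD=main@O [main=O]
After op 2 (branch): HEAD=main@O [main=O topic=O]
After op 3 (reset): HEAD=main@A [main=A topic=O]
After op 4 (checkout): HEAD=topic@O [main=A topic=O]
After op 5 (commit): HEAD=topic@H [main=A topic=H]
After op 6 (merge): HEAD=topic@M [main=A topic=M]
After op 7 (checkout): HEAD=main@A [main=A topic=M]
commit A: parents=[]
commit H: parents=['O']
commit M: parents=['H', 'A']
commit O: parents=['A']

Answer: A O H M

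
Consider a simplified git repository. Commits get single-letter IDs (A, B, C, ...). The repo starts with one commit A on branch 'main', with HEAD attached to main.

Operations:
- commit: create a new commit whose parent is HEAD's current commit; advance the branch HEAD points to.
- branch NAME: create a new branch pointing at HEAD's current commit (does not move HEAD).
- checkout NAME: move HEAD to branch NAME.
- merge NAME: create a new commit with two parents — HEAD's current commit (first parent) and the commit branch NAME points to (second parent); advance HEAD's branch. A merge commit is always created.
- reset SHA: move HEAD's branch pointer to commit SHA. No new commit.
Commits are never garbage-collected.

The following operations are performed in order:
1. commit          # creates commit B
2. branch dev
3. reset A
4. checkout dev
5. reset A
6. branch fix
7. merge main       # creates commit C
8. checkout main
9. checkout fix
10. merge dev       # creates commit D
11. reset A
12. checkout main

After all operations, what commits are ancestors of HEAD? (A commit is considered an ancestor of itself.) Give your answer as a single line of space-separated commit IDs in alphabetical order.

After op 1 (commit): HEAD=main@B [main=B]
After op 2 (branch): HEAD=main@B [dev=B main=B]
After op 3 (reset): HEAD=main@A [dev=B main=A]
After op 4 (checkout): HEAD=dev@B [dev=B main=A]
After op 5 (reset): HEAD=dev@A [dev=A main=A]
After op 6 (branch): HEAD=dev@A [dev=A fix=A main=A]
After op 7 (merge): HEAD=dev@C [dev=C fix=A main=A]
After op 8 (checkout): HEAD=main@A [dev=C fix=A main=A]
After op 9 (checkout): HEAD=fix@A [dev=C fix=A main=A]
After op 10 (merge): HEAD=fix@D [dev=C fix=D main=A]
After op 11 (reset): HEAD=fix@A [dev=C fix=A main=A]
After op 12 (checkout): HEAD=main@A [dev=C fix=A main=A]

Answer: A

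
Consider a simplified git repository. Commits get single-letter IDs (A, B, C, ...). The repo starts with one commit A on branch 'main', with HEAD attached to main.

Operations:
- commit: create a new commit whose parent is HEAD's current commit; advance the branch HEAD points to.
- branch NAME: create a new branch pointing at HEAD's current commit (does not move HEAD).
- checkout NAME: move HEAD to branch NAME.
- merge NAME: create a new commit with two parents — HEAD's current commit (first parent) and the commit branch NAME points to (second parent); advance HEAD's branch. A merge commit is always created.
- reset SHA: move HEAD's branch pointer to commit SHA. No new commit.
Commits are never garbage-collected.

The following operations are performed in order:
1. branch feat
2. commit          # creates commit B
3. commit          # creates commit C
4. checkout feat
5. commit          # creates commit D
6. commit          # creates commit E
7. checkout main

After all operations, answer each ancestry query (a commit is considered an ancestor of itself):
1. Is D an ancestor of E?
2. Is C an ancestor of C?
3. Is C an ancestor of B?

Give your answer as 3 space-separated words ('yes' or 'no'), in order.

After op 1 (branch): HEAD=main@A [feat=A main=A]
After op 2 (commit): HEAD=main@B [feat=A main=B]
After op 3 (commit): HEAD=main@C [feat=A main=C]
After op 4 (checkout): HEAD=feat@A [feat=A main=C]
After op 5 (commit): HEAD=feat@D [feat=D main=C]
After op 6 (commit): HEAD=feat@E [feat=E main=C]
After op 7 (checkout): HEAD=main@C [feat=E main=C]
ancestors(E) = {A,D,E}; D in? yes
ancestors(C) = {A,B,C}; C in? yes
ancestors(B) = {A,B}; C in? no

Answer: yes yes no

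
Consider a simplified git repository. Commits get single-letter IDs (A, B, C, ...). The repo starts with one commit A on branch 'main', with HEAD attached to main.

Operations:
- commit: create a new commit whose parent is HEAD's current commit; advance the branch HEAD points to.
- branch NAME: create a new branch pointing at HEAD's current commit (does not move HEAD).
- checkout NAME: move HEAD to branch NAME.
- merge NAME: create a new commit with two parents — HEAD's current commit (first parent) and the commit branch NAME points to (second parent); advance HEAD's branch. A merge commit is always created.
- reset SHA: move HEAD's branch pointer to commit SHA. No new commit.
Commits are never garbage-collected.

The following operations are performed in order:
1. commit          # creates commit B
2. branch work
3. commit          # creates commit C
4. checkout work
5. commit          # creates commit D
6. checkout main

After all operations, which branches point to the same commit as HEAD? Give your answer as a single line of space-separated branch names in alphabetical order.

After op 1 (commit): HEAD=main@B [main=B]
After op 2 (branch): HEAD=main@B [main=B work=B]
After op 3 (commit): HEAD=main@C [main=C work=B]
After op 4 (checkout): HEAD=work@B [main=C work=B]
After op 5 (commit): HEAD=work@D [main=C work=D]
After op 6 (checkout): HEAD=main@C [main=C work=D]

Answer: main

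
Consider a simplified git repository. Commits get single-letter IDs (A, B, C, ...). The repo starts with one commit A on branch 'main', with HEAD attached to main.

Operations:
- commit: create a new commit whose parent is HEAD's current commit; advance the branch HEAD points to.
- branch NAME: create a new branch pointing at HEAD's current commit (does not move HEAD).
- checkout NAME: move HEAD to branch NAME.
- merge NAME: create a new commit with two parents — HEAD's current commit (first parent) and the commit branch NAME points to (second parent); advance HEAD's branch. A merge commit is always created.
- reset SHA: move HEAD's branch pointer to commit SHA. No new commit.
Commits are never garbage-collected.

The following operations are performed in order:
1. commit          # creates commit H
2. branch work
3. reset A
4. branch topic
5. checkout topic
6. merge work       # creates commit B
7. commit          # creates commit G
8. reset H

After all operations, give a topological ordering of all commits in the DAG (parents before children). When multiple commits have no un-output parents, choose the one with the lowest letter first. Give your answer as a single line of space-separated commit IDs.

After op 1 (commit): HEAD=main@H [main=H]
After op 2 (branch): HEAD=main@H [main=H work=H]
After op 3 (reset): HEAD=main@A [main=A work=H]
After op 4 (branch): HEAD=main@A [main=A topic=A work=H]
After op 5 (checkout): HEAD=topic@A [main=A topic=A work=H]
After op 6 (merge): HEAD=topic@B [main=A topic=B work=H]
After op 7 (commit): HEAD=topic@G [main=A topic=G work=H]
After op 8 (reset): HEAD=topic@H [main=A topic=H work=H]
commit A: parents=[]
commit B: parents=['A', 'H']
commit G: parents=['B']
commit H: parents=['A']

Answer: A H B G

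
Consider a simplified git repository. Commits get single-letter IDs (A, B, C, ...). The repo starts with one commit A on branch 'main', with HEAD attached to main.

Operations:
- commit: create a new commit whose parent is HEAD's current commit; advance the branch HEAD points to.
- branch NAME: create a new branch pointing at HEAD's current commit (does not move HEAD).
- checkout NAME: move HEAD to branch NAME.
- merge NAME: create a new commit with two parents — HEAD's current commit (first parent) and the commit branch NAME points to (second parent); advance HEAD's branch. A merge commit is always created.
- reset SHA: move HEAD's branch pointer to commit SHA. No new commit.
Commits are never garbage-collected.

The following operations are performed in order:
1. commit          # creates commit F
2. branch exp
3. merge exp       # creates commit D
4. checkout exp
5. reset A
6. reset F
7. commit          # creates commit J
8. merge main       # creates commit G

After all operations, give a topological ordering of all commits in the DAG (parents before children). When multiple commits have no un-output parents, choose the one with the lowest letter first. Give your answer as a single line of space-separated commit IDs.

Answer: A F D J G

Derivation:
After op 1 (commit): HEAD=main@F [main=F]
After op 2 (branch): HEAD=main@F [exp=F main=F]
After op 3 (merge): HEAD=main@D [exp=F main=D]
After op 4 (checkout): HEAD=exp@F [exp=F main=D]
After op 5 (reset): HEAD=exp@A [exp=A main=D]
After op 6 (reset): HEAD=exp@F [exp=F main=D]
After op 7 (commit): HEAD=exp@J [exp=J main=D]
After op 8 (merge): HEAD=exp@G [exp=G main=D]
commit A: parents=[]
commit D: parents=['F', 'F']
commit F: parents=['A']
commit G: parents=['J', 'D']
commit J: parents=['F']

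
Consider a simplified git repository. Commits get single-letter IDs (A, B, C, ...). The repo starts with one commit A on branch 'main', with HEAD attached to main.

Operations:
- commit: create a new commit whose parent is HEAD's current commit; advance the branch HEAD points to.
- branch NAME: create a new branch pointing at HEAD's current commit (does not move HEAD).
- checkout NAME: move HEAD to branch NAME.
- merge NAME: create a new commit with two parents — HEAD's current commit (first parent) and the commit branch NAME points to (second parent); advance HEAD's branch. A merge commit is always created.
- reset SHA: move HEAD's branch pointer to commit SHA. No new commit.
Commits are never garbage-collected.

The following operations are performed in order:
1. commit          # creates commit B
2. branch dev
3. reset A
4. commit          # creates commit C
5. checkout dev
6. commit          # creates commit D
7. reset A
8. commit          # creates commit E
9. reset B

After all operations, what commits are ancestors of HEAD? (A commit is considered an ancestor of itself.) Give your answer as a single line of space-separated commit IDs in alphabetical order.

After op 1 (commit): HEAD=main@B [main=B]
After op 2 (branch): HEAD=main@B [dev=B main=B]
After op 3 (reset): HEAD=main@A [dev=B main=A]
After op 4 (commit): HEAD=main@C [dev=B main=C]
After op 5 (checkout): HEAD=dev@B [dev=B main=C]
After op 6 (commit): HEAD=dev@D [dev=D main=C]
After op 7 (reset): HEAD=dev@A [dev=A main=C]
After op 8 (commit): HEAD=dev@E [dev=E main=C]
After op 9 (reset): HEAD=dev@B [dev=B main=C]

Answer: A B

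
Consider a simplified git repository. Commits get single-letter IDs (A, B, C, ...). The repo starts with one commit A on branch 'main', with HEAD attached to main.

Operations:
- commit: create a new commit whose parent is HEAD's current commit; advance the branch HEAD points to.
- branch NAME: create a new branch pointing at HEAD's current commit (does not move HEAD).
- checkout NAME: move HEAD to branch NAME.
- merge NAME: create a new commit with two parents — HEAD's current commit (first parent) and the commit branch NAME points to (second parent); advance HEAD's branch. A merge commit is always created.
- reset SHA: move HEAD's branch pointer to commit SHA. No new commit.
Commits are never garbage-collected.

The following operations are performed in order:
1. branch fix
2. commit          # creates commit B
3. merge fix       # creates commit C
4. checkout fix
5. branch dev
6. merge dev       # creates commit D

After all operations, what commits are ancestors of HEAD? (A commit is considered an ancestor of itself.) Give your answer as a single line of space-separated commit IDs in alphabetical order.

Answer: A D

Derivation:
After op 1 (branch): HEAD=main@A [fix=A main=A]
After op 2 (commit): HEAD=main@B [fix=A main=B]
After op 3 (merge): HEAD=main@C [fix=A main=C]
After op 4 (checkout): HEAD=fix@A [fix=A main=C]
After op 5 (branch): HEAD=fix@A [dev=A fix=A main=C]
After op 6 (merge): HEAD=fix@D [dev=A fix=D main=C]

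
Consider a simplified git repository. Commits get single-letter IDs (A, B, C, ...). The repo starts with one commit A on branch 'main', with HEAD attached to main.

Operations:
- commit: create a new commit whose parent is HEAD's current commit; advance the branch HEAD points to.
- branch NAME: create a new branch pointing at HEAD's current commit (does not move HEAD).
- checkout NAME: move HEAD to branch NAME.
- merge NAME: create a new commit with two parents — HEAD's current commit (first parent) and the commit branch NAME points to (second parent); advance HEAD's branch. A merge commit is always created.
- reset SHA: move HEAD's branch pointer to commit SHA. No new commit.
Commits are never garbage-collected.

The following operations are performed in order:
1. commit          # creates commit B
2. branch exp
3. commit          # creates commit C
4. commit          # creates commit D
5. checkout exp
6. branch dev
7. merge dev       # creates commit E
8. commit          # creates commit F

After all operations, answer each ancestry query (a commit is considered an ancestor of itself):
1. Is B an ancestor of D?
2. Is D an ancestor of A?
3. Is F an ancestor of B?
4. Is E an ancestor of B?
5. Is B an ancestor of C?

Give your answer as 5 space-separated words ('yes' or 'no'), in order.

Answer: yes no no no yes

Derivation:
After op 1 (commit): HEAD=main@B [main=B]
After op 2 (branch): HEAD=main@B [exp=B main=B]
After op 3 (commit): HEAD=main@C [exp=B main=C]
After op 4 (commit): HEAD=main@D [exp=B main=D]
After op 5 (checkout): HEAD=exp@B [exp=B main=D]
After op 6 (branch): HEAD=exp@B [dev=B exp=B main=D]
After op 7 (merge): HEAD=exp@E [dev=B exp=E main=D]
After op 8 (commit): HEAD=exp@F [dev=B exp=F main=D]
ancestors(D) = {A,B,C,D}; B in? yes
ancestors(A) = {A}; D in? no
ancestors(B) = {A,B}; F in? no
ancestors(B) = {A,B}; E in? no
ancestors(C) = {A,B,C}; B in? yes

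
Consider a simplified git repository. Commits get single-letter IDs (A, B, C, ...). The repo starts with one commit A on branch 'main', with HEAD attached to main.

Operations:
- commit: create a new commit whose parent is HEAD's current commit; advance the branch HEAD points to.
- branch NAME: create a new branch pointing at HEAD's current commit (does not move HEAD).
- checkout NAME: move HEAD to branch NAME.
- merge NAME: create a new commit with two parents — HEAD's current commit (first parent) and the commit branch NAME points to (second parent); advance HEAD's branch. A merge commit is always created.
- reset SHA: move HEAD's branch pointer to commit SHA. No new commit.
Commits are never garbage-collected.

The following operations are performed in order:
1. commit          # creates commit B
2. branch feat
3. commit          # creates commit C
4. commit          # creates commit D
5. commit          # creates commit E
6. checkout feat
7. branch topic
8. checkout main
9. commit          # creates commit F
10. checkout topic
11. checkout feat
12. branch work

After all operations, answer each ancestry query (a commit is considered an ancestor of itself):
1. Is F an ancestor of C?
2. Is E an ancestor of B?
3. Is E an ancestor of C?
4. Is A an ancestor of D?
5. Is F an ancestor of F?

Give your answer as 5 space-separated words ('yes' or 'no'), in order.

Answer: no no no yes yes

Derivation:
After op 1 (commit): HEAD=main@B [main=B]
After op 2 (branch): HEAD=main@B [feat=B main=B]
After op 3 (commit): HEAD=main@C [feat=B main=C]
After op 4 (commit): HEAD=main@D [feat=B main=D]
After op 5 (commit): HEAD=main@E [feat=B main=E]
After op 6 (checkout): HEAD=feat@B [feat=B main=E]
After op 7 (branch): HEAD=feat@B [feat=B main=E topic=B]
After op 8 (checkout): HEAD=main@E [feat=B main=E topic=B]
After op 9 (commit): HEAD=main@F [feat=B main=F topic=B]
After op 10 (checkout): HEAD=topic@B [feat=B main=F topic=B]
After op 11 (checkout): HEAD=feat@B [feat=B main=F topic=B]
After op 12 (branch): HEAD=feat@B [feat=B main=F topic=B work=B]
ancestors(C) = {A,B,C}; F in? no
ancestors(B) = {A,B}; E in? no
ancestors(C) = {A,B,C}; E in? no
ancestors(D) = {A,B,C,D}; A in? yes
ancestors(F) = {A,B,C,D,E,F}; F in? yes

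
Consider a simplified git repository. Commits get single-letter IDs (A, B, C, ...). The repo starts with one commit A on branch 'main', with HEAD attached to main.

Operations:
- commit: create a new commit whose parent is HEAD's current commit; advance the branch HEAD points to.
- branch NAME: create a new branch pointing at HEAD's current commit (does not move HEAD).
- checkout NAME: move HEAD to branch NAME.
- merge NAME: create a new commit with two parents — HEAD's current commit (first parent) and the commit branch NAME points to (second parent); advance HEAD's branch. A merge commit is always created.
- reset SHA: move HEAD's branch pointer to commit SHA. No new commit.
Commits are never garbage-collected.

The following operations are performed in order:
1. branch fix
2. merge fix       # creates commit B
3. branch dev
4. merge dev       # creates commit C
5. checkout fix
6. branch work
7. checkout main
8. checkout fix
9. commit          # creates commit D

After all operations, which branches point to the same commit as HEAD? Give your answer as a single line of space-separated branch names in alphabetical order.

After op 1 (branch): HEAD=main@A [fix=A main=A]
After op 2 (merge): HEAD=main@B [fix=A main=B]
After op 3 (branch): HEAD=main@B [dev=B fix=A main=B]
After op 4 (merge): HEAD=main@C [dev=B fix=A main=C]
After op 5 (checkout): HEAD=fix@A [dev=B fix=A main=C]
After op 6 (branch): HEAD=fix@A [dev=B fix=A main=C work=A]
After op 7 (checkout): HEAD=main@C [dev=B fix=A main=C work=A]
After op 8 (checkout): HEAD=fix@A [dev=B fix=A main=C work=A]
After op 9 (commit): HEAD=fix@D [dev=B fix=D main=C work=A]

Answer: fix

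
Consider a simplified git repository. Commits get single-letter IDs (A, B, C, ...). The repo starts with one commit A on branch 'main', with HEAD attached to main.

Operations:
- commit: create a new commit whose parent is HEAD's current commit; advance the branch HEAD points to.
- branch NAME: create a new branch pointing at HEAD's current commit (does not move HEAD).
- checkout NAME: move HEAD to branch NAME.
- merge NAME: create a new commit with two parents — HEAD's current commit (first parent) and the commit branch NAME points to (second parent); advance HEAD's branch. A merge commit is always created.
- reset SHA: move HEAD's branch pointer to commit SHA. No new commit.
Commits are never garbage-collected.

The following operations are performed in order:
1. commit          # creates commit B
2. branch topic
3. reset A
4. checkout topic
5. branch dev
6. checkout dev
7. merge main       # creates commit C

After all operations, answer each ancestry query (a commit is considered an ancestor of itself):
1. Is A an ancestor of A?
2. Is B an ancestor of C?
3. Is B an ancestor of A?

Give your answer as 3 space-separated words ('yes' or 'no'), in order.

Answer: yes yes no

Derivation:
After op 1 (commit): HEAD=main@B [main=B]
After op 2 (branch): HEAD=main@B [main=B topic=B]
After op 3 (reset): HEAD=main@A [main=A topic=B]
After op 4 (checkout): HEAD=topic@B [main=A topic=B]
After op 5 (branch): HEAD=topic@B [dev=B main=A topic=B]
After op 6 (checkout): HEAD=dev@B [dev=B main=A topic=B]
After op 7 (merge): HEAD=dev@C [dev=C main=A topic=B]
ancestors(A) = {A}; A in? yes
ancestors(C) = {A,B,C}; B in? yes
ancestors(A) = {A}; B in? no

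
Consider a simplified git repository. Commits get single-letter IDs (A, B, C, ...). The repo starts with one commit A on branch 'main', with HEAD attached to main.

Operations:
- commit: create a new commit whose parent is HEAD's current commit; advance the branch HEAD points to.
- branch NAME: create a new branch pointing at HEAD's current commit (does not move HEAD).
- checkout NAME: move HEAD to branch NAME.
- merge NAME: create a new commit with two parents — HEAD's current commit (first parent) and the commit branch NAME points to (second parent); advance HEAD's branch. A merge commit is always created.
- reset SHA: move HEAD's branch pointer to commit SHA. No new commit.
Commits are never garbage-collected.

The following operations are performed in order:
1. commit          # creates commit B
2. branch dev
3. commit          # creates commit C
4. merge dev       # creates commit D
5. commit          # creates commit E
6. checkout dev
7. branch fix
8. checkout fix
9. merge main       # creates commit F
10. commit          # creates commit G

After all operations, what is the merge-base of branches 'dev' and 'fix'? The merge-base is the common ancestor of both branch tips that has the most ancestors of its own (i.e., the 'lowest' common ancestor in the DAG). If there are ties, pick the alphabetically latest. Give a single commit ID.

Answer: B

Derivation:
After op 1 (commit): HEAD=main@B [main=B]
After op 2 (branch): HEAD=main@B [dev=B main=B]
After op 3 (commit): HEAD=main@C [dev=B main=C]
After op 4 (merge): HEAD=main@D [dev=B main=D]
After op 5 (commit): HEAD=main@E [dev=B main=E]
After op 6 (checkout): HEAD=dev@B [dev=B main=E]
After op 7 (branch): HEAD=dev@B [dev=B fix=B main=E]
After op 8 (checkout): HEAD=fix@B [dev=B fix=B main=E]
After op 9 (merge): HEAD=fix@F [dev=B fix=F main=E]
After op 10 (commit): HEAD=fix@G [dev=B fix=G main=E]
ancestors(dev=B): ['A', 'B']
ancestors(fix=G): ['A', 'B', 'C', 'D', 'E', 'F', 'G']
common: ['A', 'B']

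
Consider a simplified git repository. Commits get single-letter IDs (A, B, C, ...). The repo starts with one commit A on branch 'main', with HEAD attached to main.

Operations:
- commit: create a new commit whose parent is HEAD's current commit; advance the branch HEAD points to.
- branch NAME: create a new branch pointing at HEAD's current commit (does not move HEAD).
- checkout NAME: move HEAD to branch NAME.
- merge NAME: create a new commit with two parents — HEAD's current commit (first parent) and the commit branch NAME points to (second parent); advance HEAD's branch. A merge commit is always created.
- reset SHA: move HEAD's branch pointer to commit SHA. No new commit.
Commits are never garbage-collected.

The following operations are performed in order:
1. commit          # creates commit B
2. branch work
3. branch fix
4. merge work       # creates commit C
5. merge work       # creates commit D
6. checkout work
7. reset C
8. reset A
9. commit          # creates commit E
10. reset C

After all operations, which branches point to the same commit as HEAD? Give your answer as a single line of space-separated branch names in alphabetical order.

After op 1 (commit): HEAD=main@B [main=B]
After op 2 (branch): HEAD=main@B [main=B work=B]
After op 3 (branch): HEAD=main@B [fix=B main=B work=B]
After op 4 (merge): HEAD=main@C [fix=B main=C work=B]
After op 5 (merge): HEAD=main@D [fix=B main=D work=B]
After op 6 (checkout): HEAD=work@B [fix=B main=D work=B]
After op 7 (reset): HEAD=work@C [fix=B main=D work=C]
After op 8 (reset): HEAD=work@A [fix=B main=D work=A]
After op 9 (commit): HEAD=work@E [fix=B main=D work=E]
After op 10 (reset): HEAD=work@C [fix=B main=D work=C]

Answer: work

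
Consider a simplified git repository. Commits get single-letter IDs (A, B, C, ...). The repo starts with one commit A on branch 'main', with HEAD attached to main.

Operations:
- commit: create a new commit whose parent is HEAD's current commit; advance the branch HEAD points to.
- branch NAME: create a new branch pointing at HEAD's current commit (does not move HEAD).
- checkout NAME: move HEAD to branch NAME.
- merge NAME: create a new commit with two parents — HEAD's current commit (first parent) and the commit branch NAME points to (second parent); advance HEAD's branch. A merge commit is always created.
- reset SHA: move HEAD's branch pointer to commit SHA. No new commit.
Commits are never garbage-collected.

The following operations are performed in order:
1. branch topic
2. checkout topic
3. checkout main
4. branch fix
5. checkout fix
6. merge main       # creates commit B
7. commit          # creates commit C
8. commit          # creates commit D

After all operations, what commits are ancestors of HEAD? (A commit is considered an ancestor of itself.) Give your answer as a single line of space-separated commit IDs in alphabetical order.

Answer: A B C D

Derivation:
After op 1 (branch): HEAD=main@A [main=A topic=A]
After op 2 (checkout): HEAD=topic@A [main=A topic=A]
After op 3 (checkout): HEAD=main@A [main=A topic=A]
After op 4 (branch): HEAD=main@A [fix=A main=A topic=A]
After op 5 (checkout): HEAD=fix@A [fix=A main=A topic=A]
After op 6 (merge): HEAD=fix@B [fix=B main=A topic=A]
After op 7 (commit): HEAD=fix@C [fix=C main=A topic=A]
After op 8 (commit): HEAD=fix@D [fix=D main=A topic=A]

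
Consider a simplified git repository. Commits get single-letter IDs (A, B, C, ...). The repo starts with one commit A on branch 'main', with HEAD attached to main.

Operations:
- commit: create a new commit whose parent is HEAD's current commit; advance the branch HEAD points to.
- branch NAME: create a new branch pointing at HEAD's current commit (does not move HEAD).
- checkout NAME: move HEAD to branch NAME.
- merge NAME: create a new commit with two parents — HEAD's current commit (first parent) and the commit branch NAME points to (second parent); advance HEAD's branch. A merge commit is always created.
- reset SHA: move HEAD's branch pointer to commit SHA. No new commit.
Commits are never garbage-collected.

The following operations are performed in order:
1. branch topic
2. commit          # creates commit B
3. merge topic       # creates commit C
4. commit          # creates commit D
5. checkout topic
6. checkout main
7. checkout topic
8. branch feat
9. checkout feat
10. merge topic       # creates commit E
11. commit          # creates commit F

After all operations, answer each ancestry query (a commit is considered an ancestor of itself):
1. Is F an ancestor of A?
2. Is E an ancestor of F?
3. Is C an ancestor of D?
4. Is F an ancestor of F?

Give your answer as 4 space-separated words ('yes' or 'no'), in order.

Answer: no yes yes yes

Derivation:
After op 1 (branch): HEAD=main@A [main=A topic=A]
After op 2 (commit): HEAD=main@B [main=B topic=A]
After op 3 (merge): HEAD=main@C [main=C topic=A]
After op 4 (commit): HEAD=main@D [main=D topic=A]
After op 5 (checkout): HEAD=topic@A [main=D topic=A]
After op 6 (checkout): HEAD=main@D [main=D topic=A]
After op 7 (checkout): HEAD=topic@A [main=D topic=A]
After op 8 (branch): HEAD=topic@A [feat=A main=D topic=A]
After op 9 (checkout): HEAD=feat@A [feat=A main=D topic=A]
After op 10 (merge): HEAD=feat@E [feat=E main=D topic=A]
After op 11 (commit): HEAD=feat@F [feat=F main=D topic=A]
ancestors(A) = {A}; F in? no
ancestors(F) = {A,E,F}; E in? yes
ancestors(D) = {A,B,C,D}; C in? yes
ancestors(F) = {A,E,F}; F in? yes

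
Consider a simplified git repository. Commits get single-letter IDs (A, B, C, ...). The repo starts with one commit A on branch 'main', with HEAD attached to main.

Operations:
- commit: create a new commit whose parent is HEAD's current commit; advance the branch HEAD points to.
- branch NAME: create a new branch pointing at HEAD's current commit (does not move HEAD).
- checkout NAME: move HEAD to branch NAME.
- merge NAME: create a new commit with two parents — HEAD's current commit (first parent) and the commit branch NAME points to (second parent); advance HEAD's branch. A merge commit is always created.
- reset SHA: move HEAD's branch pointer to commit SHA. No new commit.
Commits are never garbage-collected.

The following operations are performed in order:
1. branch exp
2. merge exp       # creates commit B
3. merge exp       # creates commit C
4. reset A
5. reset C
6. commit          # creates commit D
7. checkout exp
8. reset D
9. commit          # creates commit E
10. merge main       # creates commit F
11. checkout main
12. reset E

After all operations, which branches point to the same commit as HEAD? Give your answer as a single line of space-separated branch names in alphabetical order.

Answer: main

Derivation:
After op 1 (branch): HEAD=main@A [exp=A main=A]
After op 2 (merge): HEAD=main@B [exp=A main=B]
After op 3 (merge): HEAD=main@C [exp=A main=C]
After op 4 (reset): HEAD=main@A [exp=A main=A]
After op 5 (reset): HEAD=main@C [exp=A main=C]
After op 6 (commit): HEAD=main@D [exp=A main=D]
After op 7 (checkout): HEAD=exp@A [exp=A main=D]
After op 8 (reset): HEAD=exp@D [exp=D main=D]
After op 9 (commit): HEAD=exp@E [exp=E main=D]
After op 10 (merge): HEAD=exp@F [exp=F main=D]
After op 11 (checkout): HEAD=main@D [exp=F main=D]
After op 12 (reset): HEAD=main@E [exp=F main=E]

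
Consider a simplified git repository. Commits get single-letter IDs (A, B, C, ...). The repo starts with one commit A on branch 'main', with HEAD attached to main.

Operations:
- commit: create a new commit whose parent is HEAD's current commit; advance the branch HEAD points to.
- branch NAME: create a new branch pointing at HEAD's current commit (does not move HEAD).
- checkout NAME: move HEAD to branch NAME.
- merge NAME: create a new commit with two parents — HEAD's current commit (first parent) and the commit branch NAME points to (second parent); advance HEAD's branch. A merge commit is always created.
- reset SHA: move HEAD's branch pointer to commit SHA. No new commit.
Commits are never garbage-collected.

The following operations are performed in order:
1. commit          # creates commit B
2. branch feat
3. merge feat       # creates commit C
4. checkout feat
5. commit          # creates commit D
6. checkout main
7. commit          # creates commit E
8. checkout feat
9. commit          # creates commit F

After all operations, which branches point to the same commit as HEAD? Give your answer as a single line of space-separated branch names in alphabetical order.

Answer: feat

Derivation:
After op 1 (commit): HEAD=main@B [main=B]
After op 2 (branch): HEAD=main@B [feat=B main=B]
After op 3 (merge): HEAD=main@C [feat=B main=C]
After op 4 (checkout): HEAD=feat@B [feat=B main=C]
After op 5 (commit): HEAD=feat@D [feat=D main=C]
After op 6 (checkout): HEAD=main@C [feat=D main=C]
After op 7 (commit): HEAD=main@E [feat=D main=E]
After op 8 (checkout): HEAD=feat@D [feat=D main=E]
After op 9 (commit): HEAD=feat@F [feat=F main=E]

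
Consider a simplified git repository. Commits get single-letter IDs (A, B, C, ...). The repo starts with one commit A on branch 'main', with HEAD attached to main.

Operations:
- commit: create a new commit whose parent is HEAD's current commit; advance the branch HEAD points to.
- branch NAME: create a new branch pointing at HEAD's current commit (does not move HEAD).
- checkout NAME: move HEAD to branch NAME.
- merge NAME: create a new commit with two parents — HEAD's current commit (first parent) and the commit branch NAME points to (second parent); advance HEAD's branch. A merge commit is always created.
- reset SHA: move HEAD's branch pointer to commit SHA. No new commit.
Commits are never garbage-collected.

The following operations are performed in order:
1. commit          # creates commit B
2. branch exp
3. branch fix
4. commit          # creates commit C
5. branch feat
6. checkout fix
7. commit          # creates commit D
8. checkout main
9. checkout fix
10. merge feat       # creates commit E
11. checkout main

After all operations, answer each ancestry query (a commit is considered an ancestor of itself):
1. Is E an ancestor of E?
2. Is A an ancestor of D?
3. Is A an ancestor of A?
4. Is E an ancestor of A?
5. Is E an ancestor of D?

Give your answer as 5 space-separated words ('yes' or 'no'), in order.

Answer: yes yes yes no no

Derivation:
After op 1 (commit): HEAD=main@B [main=B]
After op 2 (branch): HEAD=main@B [exp=B main=B]
After op 3 (branch): HEAD=main@B [exp=B fix=B main=B]
After op 4 (commit): HEAD=main@C [exp=B fix=B main=C]
After op 5 (branch): HEAD=main@C [exp=B feat=C fix=B main=C]
After op 6 (checkout): HEAD=fix@B [exp=B feat=C fix=B main=C]
After op 7 (commit): HEAD=fix@D [exp=B feat=C fix=D main=C]
After op 8 (checkout): HEAD=main@C [exp=B feat=C fix=D main=C]
After op 9 (checkout): HEAD=fix@D [exp=B feat=C fix=D main=C]
After op 10 (merge): HEAD=fix@E [exp=B feat=C fix=E main=C]
After op 11 (checkout): HEAD=main@C [exp=B feat=C fix=E main=C]
ancestors(E) = {A,B,C,D,E}; E in? yes
ancestors(D) = {A,B,D}; A in? yes
ancestors(A) = {A}; A in? yes
ancestors(A) = {A}; E in? no
ancestors(D) = {A,B,D}; E in? no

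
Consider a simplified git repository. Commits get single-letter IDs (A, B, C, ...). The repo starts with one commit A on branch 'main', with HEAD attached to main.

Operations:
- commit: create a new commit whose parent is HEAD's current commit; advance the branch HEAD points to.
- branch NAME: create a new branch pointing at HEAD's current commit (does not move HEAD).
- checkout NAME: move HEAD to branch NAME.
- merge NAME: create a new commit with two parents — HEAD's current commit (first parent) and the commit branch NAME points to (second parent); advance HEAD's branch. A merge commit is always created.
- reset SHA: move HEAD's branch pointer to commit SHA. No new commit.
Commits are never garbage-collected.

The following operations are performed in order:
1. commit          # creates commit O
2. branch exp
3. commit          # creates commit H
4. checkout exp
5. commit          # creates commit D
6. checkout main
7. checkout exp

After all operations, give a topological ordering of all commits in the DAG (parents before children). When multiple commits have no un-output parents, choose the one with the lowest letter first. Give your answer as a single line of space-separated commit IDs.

After op 1 (commit): HEAD=main@O [main=O]
After op 2 (branch): HEAD=main@O [exp=O main=O]
After op 3 (commit): HEAD=main@H [exp=O main=H]
After op 4 (checkout): HEAD=exp@O [exp=O main=H]
After op 5 (commit): HEAD=exp@D [exp=D main=H]
After op 6 (checkout): HEAD=main@H [exp=D main=H]
After op 7 (checkout): HEAD=exp@D [exp=D main=H]
commit A: parents=[]
commit D: parents=['O']
commit H: parents=['O']
commit O: parents=['A']

Answer: A O D H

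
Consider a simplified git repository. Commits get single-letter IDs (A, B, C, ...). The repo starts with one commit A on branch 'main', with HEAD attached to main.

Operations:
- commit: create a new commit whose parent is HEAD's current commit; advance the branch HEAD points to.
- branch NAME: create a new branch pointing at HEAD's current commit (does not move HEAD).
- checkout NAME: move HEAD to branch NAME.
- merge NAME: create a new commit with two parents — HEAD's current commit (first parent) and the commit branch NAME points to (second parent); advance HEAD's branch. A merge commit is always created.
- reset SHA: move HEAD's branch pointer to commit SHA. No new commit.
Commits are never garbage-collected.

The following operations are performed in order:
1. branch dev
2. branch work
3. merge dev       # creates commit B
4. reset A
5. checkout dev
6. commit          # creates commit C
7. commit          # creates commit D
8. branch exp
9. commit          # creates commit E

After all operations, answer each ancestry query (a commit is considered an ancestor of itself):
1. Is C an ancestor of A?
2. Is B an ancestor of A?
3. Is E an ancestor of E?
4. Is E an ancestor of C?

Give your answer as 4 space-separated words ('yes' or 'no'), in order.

After op 1 (branch): HEAD=main@A [dev=A main=A]
After op 2 (branch): HEAD=main@A [dev=A main=A work=A]
After op 3 (merge): HEAD=main@B [dev=A main=B work=A]
After op 4 (reset): HEAD=main@A [dev=A main=A work=A]
After op 5 (checkout): HEAD=dev@A [dev=A main=A work=A]
After op 6 (commit): HEAD=dev@C [dev=C main=A work=A]
After op 7 (commit): HEAD=dev@D [dev=D main=A work=A]
After op 8 (branch): HEAD=dev@D [dev=D exp=D main=A work=A]
After op 9 (commit): HEAD=dev@E [dev=E exp=D main=A work=A]
ancestors(A) = {A}; C in? no
ancestors(A) = {A}; B in? no
ancestors(E) = {A,C,D,E}; E in? yes
ancestors(C) = {A,C}; E in? no

Answer: no no yes no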